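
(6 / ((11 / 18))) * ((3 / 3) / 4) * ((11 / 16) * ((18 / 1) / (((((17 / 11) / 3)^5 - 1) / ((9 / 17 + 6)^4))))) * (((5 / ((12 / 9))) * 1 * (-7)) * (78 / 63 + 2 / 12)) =425882607212495970405 / 201602514064384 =2112486.59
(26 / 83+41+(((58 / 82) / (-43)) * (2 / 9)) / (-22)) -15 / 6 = 1124546705 / 28973142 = 38.81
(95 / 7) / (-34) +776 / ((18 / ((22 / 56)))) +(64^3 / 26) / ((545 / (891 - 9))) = 247877961523 / 15176070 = 16333.48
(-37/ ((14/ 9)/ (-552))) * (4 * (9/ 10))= 1654344/ 35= 47266.97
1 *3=3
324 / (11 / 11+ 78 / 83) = 26892 / 161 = 167.03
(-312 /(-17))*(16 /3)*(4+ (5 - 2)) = 11648 /17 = 685.18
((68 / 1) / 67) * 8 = 8.12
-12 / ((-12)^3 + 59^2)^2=-0.00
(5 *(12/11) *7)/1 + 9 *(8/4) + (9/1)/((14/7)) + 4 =1423/22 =64.68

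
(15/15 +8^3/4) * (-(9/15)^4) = -10449/625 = -16.72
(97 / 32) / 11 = 97 / 352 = 0.28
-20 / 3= -6.67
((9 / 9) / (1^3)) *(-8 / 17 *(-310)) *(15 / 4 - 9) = -13020 / 17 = -765.88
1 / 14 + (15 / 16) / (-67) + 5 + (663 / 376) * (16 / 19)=43840547 / 6701072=6.54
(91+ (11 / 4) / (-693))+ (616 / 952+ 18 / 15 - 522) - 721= -24636361 / 21420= -1150.16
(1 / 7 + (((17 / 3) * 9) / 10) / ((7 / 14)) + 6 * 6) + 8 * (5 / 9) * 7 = 24398 / 315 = 77.45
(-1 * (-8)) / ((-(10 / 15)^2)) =-18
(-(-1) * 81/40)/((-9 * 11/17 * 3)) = -0.12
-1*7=-7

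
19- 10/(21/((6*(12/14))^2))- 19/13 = 22044/4459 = 4.94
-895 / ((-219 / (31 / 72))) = 27745 / 15768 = 1.76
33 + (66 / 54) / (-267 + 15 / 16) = 114923 / 3483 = 33.00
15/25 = 3/5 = 0.60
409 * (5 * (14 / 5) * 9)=51534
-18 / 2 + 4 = -5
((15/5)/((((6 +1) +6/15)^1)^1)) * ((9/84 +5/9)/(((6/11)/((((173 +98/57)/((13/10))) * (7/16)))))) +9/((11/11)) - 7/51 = 37.82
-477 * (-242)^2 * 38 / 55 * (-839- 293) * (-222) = -24251545682496 / 5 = -4850309136499.20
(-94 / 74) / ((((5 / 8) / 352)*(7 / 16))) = -1635.24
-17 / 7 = -2.43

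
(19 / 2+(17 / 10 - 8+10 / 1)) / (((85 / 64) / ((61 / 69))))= 85888 / 9775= 8.79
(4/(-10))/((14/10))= -2/7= -0.29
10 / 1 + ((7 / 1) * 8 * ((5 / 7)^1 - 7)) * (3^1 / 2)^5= -2663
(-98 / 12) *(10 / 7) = -35 / 3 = -11.67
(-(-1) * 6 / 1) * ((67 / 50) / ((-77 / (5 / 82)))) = -201 / 31570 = -0.01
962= 962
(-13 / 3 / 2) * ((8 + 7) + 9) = -52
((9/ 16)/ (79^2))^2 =0.00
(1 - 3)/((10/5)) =-1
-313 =-313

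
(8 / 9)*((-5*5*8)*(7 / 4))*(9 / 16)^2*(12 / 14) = -675 / 8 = -84.38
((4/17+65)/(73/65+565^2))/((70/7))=14417/705489732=0.00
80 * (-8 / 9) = -640 / 9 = -71.11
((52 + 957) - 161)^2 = 719104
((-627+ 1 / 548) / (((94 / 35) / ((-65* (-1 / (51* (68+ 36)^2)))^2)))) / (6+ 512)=-42949375 / 6863207613530112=-0.00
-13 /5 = -2.60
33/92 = 0.36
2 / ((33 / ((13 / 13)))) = 2 / 33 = 0.06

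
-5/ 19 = -0.26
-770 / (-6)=385 / 3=128.33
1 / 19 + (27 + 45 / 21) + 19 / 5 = 21942 / 665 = 33.00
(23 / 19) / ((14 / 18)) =207 / 133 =1.56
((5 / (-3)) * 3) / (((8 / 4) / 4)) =-10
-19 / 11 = -1.73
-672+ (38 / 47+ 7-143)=-37938 / 47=-807.19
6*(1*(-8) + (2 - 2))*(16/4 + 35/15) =-304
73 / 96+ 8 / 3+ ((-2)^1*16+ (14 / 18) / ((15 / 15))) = -8005 / 288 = -27.80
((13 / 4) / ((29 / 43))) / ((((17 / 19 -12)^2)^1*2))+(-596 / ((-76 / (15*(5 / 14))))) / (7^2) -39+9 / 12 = -2515704453635 / 67313258824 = -37.37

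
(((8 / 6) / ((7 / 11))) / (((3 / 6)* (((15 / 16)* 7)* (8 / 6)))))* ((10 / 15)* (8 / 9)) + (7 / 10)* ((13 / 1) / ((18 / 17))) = 8.88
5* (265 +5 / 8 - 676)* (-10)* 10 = 410375 / 2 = 205187.50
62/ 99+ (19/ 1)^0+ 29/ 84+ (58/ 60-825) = -11393777/ 13860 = -822.06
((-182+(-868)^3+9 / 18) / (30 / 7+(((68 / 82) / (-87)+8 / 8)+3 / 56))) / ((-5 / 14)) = 1828851606274728 / 5323145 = 343565994.59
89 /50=1.78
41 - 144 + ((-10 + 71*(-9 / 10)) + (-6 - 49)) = -2319 / 10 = -231.90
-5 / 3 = -1.67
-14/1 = -14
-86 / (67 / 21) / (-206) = 903 / 6901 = 0.13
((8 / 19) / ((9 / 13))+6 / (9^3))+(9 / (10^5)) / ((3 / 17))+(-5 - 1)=-2485364533 / 461700000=-5.38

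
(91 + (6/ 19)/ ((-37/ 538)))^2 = 3689955025/ 494209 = 7466.39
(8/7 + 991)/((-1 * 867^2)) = -0.00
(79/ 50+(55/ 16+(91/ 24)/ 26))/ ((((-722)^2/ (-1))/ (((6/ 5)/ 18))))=-0.00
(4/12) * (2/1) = 2/3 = 0.67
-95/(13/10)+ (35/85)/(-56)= -129213/1768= -73.08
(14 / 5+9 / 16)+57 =4829 / 80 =60.36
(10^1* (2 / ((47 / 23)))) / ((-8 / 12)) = -690 / 47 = -14.68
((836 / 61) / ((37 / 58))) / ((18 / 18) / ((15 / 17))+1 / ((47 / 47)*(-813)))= 32850620 / 1731119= 18.98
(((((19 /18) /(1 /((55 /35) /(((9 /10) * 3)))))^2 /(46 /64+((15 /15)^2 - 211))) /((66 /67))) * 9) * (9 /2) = -53211400 /717670611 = -0.07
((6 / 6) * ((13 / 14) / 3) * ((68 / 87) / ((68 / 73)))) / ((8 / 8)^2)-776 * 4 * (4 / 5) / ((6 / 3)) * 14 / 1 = -317571703 / 18270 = -17382.14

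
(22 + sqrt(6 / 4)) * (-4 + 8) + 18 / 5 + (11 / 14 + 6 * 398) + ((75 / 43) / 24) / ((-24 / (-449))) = 2 * sqrt(6) + 717125131 / 288960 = 2486.64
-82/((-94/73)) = 2993/47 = 63.68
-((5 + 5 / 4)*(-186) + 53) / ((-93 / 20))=-22190 / 93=-238.60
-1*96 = -96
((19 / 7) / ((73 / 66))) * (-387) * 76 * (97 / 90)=-198756492 / 2555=-77791.19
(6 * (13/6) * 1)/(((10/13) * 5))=169/50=3.38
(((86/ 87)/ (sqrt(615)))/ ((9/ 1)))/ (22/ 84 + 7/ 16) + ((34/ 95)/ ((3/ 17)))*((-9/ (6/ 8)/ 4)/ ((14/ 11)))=-3179/ 665 + 9632*sqrt(615)/ 37721025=-4.77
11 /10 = 1.10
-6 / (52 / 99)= -11.42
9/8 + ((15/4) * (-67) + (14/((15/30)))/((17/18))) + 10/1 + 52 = -21553/136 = -158.48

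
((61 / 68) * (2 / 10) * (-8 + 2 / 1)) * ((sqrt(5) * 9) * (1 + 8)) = -14823 * sqrt(5) / 170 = -194.97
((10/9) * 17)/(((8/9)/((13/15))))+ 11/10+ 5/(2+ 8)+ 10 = 1801/60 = 30.02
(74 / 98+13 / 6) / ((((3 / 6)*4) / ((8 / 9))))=1718 / 1323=1.30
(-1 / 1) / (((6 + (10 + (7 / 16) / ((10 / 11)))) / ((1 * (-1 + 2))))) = -160 / 2637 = -0.06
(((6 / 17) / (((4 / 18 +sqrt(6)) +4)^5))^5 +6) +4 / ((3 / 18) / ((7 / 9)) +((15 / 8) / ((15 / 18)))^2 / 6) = 4294927563596389980841124030222337959910283812402456536745649014577576225792453 / 439127623985792713463798065270686922220115772017794533133563960048529551602048-2518827274513346210843269962681128093126519764601641307974273865523 * sqrt(6) / 3705718345871668468048928820849678668524183730107970743743155781000249380608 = 9.78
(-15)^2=225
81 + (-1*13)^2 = 250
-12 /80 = -3 /20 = -0.15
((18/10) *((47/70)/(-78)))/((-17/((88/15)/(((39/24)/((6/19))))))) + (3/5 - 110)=-5225290943/47763625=-109.40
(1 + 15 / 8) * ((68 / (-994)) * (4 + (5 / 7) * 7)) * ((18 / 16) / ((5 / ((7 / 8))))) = -31671 / 90880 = -0.35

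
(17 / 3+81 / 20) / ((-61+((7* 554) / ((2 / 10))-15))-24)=583 / 1157400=0.00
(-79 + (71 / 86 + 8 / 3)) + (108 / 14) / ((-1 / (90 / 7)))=-2208449 / 12642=-174.69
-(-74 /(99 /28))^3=9167.77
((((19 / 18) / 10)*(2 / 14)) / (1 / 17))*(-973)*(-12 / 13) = 44897 / 195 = 230.24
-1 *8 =-8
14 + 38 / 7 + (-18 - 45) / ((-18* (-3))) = 18.26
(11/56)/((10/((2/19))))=11/5320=0.00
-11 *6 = -66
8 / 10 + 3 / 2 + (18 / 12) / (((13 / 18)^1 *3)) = 389 / 130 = 2.99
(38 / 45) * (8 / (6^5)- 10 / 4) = -46151 / 21870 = -2.11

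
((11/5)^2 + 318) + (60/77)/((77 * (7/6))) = 334979713/1037575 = 322.85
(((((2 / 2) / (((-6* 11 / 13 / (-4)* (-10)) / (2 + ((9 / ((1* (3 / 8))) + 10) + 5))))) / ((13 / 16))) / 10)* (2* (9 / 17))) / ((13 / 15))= -5904 / 12155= -0.49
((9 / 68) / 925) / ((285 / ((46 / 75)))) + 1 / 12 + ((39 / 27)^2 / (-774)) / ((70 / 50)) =2668556353109 / 32779949737500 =0.08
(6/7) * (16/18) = 16/21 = 0.76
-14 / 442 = -7 / 221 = -0.03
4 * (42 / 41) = 168 / 41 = 4.10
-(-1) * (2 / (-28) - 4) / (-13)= 57 / 182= 0.31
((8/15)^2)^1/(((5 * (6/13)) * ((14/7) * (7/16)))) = 3328/23625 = 0.14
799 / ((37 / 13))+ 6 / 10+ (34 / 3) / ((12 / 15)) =328001 / 1110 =295.50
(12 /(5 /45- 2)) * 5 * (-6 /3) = 1080 /17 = 63.53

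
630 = 630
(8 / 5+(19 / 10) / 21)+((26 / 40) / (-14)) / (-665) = 944339 / 558600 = 1.69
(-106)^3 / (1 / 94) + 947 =-111954557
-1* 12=-12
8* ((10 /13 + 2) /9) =32 /13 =2.46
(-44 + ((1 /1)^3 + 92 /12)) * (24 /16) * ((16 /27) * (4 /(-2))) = 1696 /27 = 62.81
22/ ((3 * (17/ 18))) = 132/ 17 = 7.76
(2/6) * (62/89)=62/267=0.23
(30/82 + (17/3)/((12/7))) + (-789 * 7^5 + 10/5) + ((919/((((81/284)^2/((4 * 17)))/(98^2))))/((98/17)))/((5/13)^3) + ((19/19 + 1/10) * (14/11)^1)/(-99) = 33261865341097229141/1479505500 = 22481744975.67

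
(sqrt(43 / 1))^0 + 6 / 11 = 17 / 11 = 1.55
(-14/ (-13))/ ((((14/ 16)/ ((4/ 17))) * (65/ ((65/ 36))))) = 16/ 1989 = 0.01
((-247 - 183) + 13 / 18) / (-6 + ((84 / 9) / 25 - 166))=193175 / 77232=2.50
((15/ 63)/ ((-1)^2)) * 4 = 20/ 21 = 0.95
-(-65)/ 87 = 65/ 87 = 0.75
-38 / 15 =-2.53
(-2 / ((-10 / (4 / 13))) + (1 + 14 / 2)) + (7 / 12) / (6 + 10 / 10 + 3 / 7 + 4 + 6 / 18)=40069 / 4940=8.11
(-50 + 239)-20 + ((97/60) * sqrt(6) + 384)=97 * sqrt(6)/60 + 553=556.96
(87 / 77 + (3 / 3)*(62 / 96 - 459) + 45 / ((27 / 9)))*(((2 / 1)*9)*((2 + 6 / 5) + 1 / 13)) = -1044420579 / 40040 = -26084.43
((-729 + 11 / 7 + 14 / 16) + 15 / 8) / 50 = -20291 / 1400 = -14.49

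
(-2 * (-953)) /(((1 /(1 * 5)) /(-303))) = -2887590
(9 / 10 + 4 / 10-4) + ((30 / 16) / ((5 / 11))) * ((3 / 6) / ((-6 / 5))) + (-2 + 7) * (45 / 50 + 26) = 20813 / 160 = 130.08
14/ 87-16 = -1378/ 87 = -15.84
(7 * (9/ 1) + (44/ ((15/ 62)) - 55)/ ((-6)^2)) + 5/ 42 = 251911/ 3780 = 66.64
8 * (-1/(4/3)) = -6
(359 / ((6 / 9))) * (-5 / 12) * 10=-8975 / 4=-2243.75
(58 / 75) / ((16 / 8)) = 29 / 75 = 0.39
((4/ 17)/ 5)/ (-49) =-4/ 4165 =-0.00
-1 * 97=-97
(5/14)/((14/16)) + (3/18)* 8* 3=216/49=4.41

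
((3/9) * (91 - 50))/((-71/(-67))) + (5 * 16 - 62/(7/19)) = -112405/1491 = -75.39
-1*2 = -2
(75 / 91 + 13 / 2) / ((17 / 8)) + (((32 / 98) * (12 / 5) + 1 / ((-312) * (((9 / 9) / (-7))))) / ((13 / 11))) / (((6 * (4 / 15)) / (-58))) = -287579485 / 13514592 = -21.28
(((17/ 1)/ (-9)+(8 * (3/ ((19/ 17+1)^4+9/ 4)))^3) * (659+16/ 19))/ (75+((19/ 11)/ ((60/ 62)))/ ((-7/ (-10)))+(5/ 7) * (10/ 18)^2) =-29167720958456493535989405/ 5269916795409313375512391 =-5.53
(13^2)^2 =28561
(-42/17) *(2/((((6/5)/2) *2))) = -4.12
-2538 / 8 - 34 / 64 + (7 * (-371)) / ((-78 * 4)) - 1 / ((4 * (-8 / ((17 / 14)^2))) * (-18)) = -454178485 / 1467648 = -309.46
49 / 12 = 4.08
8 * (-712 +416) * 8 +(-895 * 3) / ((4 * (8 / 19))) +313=-647207 / 32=-20225.22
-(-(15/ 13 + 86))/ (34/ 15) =16995/ 442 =38.45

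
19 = 19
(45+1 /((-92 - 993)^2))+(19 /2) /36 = 3836576347 /84760200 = 45.26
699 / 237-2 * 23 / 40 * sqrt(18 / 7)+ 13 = 1260 / 79-69 * sqrt(14) / 140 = 14.11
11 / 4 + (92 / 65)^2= 4.75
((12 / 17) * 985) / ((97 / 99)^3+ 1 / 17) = 573446709 / 824287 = 695.69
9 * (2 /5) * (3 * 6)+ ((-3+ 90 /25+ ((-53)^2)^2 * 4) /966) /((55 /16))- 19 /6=2541326863 /265650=9566.45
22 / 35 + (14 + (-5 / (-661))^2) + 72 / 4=498964657 / 15292235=32.63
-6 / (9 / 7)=-4.67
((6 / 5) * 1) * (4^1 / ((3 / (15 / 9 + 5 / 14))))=68 / 21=3.24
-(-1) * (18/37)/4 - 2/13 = -31/962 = -0.03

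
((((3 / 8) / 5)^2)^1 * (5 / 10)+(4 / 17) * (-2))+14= 736153 / 54400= 13.53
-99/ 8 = -12.38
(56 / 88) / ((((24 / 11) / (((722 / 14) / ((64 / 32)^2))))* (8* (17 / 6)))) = 361 / 2176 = 0.17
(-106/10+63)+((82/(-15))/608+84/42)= 248023/4560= 54.39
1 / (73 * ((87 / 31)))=31 / 6351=0.00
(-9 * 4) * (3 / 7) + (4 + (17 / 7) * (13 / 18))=-1219 / 126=-9.67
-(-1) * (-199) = -199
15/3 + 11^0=6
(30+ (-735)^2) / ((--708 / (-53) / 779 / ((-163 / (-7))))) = -1211932611385 / 1652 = -733615382.19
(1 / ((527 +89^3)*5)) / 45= 1 / 158736600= 0.00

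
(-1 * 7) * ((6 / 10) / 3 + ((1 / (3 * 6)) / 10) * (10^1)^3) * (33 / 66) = -1813 / 90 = -20.14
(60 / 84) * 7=5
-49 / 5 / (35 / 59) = -413 / 25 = -16.52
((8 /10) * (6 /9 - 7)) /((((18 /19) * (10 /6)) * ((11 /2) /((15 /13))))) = -1444 /2145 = -0.67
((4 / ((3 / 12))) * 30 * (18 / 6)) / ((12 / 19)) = 2280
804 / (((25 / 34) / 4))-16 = 4357.76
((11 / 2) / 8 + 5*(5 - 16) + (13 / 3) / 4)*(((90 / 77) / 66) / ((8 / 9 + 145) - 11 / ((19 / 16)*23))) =-7177725 / 1107773392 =-0.01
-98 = -98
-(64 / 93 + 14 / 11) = -2006 / 1023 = -1.96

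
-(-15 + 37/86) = 1253/86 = 14.57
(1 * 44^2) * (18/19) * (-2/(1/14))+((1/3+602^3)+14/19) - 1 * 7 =218115847.12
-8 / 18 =-4 / 9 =-0.44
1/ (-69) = -1/ 69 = -0.01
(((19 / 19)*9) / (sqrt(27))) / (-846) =-sqrt(3) / 846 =-0.00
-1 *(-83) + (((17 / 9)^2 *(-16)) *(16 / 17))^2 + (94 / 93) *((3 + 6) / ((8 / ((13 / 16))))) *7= 38741366719 / 13017024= 2976.21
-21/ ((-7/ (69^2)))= 14283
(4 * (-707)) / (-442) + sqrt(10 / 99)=sqrt(110) / 33 + 1414 / 221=6.72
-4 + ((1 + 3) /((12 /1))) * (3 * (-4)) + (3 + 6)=1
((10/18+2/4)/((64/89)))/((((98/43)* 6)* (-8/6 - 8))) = -72713/6322176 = -0.01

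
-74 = -74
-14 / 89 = -0.16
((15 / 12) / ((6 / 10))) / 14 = 25 / 168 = 0.15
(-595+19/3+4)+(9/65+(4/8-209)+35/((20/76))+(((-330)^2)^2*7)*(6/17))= 194253855424013/6630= 29299224045.85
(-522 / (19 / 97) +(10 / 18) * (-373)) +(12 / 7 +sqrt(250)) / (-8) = -6876487 / 2394 - 5 * sqrt(10) / 8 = -2874.36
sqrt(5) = 2.24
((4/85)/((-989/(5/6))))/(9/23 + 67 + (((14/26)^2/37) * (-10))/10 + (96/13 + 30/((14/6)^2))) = -612794/1240649418537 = -0.00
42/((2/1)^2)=21/2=10.50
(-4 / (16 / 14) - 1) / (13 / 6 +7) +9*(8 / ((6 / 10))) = 6573 / 55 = 119.51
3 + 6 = 9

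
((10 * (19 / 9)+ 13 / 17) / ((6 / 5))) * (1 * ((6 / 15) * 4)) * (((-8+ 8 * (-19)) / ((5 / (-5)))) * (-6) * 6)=-8568320 / 51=-168006.27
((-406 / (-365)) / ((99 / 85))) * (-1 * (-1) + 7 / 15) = 13804 / 9855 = 1.40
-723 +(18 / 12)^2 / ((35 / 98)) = -7167 / 10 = -716.70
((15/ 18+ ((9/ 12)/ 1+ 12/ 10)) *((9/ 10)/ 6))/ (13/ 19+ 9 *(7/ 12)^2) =3173/ 28475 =0.11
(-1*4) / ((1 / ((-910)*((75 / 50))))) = 5460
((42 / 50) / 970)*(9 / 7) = 27 / 24250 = 0.00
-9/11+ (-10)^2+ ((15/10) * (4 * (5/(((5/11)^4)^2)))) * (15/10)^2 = 37140.40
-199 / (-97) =199 / 97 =2.05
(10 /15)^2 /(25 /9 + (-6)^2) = 4 /349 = 0.01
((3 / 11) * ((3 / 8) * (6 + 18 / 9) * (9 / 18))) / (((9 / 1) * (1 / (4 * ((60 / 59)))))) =120 / 649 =0.18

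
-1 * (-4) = 4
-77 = -77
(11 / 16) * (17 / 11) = 1.06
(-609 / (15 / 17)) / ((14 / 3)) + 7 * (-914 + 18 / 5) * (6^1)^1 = -383847 / 10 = -38384.70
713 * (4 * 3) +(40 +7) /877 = 8556.05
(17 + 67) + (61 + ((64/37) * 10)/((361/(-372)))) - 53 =990764/13357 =74.18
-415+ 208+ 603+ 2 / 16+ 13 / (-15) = 47431 / 120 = 395.26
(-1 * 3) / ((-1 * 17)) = 3 / 17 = 0.18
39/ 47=0.83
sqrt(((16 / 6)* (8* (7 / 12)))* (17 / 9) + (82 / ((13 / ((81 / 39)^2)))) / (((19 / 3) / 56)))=4* sqrt(13784725682) / 28899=16.25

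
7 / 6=1.17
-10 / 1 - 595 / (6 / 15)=-2995 / 2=-1497.50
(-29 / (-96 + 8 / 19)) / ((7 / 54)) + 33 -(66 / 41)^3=13654055049 / 438061876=31.17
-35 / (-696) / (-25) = -7 / 3480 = -0.00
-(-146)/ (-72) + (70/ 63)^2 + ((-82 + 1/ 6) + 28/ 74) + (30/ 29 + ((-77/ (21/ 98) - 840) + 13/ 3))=-443678239/ 347652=-1276.21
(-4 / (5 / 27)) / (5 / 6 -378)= 648 / 11315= 0.06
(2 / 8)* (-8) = -2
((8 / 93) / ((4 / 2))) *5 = 20 / 93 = 0.22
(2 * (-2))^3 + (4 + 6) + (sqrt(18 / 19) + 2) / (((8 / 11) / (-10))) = -163 / 2 - 165 * sqrt(38) / 76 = -94.88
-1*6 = -6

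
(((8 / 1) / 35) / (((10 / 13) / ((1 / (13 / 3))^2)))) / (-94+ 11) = -36 / 188825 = -0.00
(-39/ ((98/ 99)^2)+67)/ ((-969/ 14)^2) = 261229/ 46009089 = 0.01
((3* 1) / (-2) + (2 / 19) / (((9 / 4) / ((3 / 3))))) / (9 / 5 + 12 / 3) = -2485 / 9918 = -0.25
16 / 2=8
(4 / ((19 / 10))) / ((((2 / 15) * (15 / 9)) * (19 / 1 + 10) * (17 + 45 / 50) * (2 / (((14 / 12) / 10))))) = 0.00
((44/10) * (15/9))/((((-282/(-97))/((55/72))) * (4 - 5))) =-58685/30456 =-1.93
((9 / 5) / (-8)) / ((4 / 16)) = -9 / 10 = -0.90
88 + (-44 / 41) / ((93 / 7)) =335236 / 3813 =87.92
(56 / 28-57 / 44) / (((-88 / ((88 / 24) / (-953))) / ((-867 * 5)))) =-44795 / 335456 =-0.13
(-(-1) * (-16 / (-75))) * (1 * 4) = 64 / 75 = 0.85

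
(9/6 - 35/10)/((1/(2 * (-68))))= 272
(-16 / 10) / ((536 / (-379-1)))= 76 / 67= 1.13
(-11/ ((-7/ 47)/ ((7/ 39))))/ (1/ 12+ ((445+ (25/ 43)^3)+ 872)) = 0.01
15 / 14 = 1.07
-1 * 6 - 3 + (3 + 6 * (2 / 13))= -5.08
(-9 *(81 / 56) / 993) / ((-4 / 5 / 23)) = 27945 / 74144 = 0.38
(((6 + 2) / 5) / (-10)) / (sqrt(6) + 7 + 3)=-4 / 235 + 2 * sqrt(6) / 1175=-0.01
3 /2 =1.50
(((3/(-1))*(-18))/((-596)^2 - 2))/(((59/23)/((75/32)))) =46575/335322016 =0.00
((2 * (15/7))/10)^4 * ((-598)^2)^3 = 3704180343629073984/2401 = 1542765657488160.76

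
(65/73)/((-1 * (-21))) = 65/1533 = 0.04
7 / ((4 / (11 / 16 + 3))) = 413 / 64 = 6.45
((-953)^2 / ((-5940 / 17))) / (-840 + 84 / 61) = 941812733 / 303866640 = 3.10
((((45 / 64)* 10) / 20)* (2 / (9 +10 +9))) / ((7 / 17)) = 0.06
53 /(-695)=-53 /695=-0.08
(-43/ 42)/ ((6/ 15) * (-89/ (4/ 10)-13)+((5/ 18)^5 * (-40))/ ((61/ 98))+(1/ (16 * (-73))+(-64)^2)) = -150755246280/ 589246514593961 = -0.00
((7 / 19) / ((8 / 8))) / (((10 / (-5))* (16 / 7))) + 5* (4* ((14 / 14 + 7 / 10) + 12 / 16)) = 29743 / 608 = 48.92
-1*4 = -4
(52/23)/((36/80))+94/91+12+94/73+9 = 38976953/1375101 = 28.34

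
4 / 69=0.06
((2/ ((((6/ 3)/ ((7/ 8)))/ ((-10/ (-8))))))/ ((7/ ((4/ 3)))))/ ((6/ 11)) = 55/ 144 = 0.38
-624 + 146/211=-131518/211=-623.31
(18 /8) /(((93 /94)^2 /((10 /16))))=11045 /7688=1.44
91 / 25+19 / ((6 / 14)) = 3598 / 75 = 47.97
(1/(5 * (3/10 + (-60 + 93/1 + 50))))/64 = 0.00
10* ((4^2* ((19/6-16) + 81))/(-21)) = -32720/63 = -519.37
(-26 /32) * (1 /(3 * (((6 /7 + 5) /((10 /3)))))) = -455 /2952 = -0.15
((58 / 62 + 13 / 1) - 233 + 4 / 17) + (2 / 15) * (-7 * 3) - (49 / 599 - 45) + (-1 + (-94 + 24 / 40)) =-427912153 / 1578365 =-271.11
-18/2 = -9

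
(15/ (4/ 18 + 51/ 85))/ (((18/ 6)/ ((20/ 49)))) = 4500/ 1813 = 2.48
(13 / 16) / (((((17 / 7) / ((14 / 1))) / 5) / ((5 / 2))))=15925 / 272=58.55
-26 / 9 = -2.89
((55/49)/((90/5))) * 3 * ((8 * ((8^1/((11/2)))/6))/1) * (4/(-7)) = -640/3087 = -0.21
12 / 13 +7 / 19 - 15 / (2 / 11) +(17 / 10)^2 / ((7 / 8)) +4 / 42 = -20180129 / 259350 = -77.81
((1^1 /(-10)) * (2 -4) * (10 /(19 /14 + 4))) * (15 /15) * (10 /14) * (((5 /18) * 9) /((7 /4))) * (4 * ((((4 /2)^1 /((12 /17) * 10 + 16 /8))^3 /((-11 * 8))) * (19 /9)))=-0.00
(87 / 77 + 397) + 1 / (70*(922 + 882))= 652933 / 1640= 398.13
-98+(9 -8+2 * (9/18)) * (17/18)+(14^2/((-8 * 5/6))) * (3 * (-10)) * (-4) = -3624.11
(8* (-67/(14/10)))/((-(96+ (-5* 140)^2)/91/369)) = 1606995/61262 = 26.23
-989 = -989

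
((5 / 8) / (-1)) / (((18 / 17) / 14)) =-8.26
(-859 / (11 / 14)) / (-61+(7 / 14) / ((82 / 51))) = 18.01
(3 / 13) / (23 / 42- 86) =-126 / 46657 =-0.00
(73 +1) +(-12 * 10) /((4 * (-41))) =3064 /41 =74.73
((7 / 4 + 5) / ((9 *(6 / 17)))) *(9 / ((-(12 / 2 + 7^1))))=-153 / 104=-1.47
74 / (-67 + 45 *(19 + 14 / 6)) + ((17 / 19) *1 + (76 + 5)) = 73206 / 893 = 81.98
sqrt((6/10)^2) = 3/5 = 0.60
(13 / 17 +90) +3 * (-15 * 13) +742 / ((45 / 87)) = 239776 / 255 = 940.30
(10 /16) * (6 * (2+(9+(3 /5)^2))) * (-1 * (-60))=2556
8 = 8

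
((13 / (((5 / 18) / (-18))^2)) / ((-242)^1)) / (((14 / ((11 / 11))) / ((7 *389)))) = -132715908 / 3025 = -43873.03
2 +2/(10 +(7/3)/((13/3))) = 300/137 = 2.19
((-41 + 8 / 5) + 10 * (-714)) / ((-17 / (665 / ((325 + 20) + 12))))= 682043 / 867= 786.67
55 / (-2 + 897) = 11 / 179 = 0.06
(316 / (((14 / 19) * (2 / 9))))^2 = 3724348.59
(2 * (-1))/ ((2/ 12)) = -12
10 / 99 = 0.10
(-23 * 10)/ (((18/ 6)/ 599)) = -137770/ 3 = -45923.33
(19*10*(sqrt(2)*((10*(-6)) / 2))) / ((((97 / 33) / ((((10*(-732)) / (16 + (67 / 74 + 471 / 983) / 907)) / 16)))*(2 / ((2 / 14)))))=946283283569250*sqrt(2) / 238947482767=5600.59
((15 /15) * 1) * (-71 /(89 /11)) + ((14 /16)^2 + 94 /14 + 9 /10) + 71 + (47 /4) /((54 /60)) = 83.66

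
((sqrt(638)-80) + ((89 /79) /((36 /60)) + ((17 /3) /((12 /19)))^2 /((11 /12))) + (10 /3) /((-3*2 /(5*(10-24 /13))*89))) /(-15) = -sqrt(638) /15-1025294807 /1628801460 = -2.31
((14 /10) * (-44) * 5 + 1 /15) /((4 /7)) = -538.88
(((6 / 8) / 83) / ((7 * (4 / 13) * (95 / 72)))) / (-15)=-117 / 551950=-0.00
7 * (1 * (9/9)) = 7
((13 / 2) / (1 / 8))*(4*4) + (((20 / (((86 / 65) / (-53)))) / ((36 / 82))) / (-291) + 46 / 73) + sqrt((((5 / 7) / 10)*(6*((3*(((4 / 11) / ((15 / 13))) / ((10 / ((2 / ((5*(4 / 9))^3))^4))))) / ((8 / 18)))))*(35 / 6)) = 838.93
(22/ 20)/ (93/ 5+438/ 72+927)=0.00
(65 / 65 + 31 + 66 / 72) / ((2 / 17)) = 6715 / 24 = 279.79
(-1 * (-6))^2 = 36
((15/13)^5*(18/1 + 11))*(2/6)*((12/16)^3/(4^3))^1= 198196875/1520816128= 0.13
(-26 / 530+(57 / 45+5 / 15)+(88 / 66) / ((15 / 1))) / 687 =3911 / 1638495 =0.00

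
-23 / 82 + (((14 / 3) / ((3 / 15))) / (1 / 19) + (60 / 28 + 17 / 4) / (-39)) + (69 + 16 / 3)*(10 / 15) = 66143173 / 134316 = 492.44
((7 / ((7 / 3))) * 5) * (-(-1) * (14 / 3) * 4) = 280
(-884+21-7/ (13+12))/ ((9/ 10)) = -4796/ 5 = -959.20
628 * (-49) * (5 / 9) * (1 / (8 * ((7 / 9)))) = -5495 / 2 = -2747.50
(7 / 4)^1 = 7 / 4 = 1.75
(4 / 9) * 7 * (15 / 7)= 20 / 3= 6.67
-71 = -71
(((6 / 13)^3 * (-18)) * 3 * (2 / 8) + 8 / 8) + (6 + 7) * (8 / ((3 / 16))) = 554.34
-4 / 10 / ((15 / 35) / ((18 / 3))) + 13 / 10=-43 / 10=-4.30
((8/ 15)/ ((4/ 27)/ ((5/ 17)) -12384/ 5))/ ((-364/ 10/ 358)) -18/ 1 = -27375948/ 1521065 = -18.00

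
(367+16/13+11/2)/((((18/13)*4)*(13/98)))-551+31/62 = -13045/312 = -41.81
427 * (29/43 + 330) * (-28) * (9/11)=-1530021276/473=-3234717.29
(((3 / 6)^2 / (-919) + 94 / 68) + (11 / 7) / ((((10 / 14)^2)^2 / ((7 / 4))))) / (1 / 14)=1633098873 / 9764375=167.25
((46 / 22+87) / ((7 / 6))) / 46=420 / 253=1.66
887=887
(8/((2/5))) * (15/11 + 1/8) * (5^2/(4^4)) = 16375/5632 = 2.91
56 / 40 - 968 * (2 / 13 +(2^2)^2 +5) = -1330909 / 65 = -20475.52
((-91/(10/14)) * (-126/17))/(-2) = -40131/85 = -472.13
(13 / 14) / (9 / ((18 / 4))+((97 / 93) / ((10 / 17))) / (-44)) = 0.47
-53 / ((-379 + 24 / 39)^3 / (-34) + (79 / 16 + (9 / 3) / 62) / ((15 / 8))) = -920466105 / 27672866609506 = -0.00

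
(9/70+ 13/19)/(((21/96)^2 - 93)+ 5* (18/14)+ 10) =-553472/52109495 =-0.01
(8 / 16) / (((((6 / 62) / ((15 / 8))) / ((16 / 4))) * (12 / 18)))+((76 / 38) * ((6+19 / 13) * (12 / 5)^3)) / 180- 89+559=34402621 / 65000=529.27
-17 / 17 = -1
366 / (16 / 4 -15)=-366 / 11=-33.27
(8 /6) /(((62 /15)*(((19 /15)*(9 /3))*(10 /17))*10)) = 17 /1178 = 0.01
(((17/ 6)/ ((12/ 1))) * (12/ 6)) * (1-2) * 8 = -34/ 9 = -3.78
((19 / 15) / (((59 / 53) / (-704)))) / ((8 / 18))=-531696 / 295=-1802.36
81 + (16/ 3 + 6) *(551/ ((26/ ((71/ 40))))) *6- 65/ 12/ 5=2637.83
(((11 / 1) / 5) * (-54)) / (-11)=10.80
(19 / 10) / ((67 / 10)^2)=190 / 4489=0.04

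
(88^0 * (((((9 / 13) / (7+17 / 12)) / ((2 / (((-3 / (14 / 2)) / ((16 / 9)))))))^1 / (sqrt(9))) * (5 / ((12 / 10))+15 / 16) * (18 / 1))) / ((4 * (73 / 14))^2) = -1250235 / 1791226112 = -0.00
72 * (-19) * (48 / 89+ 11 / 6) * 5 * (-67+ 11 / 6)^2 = -18401521565 / 267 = -68919556.42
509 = 509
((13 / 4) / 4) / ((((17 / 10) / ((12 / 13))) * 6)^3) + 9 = 7473173 / 830297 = 9.00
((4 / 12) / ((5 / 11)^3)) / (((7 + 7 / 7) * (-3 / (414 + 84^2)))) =-110473 / 100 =-1104.73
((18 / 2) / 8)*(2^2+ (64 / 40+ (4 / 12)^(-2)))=657 / 40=16.42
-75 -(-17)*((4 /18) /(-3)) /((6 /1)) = -6092 /81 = -75.21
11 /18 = 0.61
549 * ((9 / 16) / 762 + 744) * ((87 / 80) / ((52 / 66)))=4765764771801 / 8453120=563787.66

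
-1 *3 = -3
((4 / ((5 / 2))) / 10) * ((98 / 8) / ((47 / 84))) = 4116 / 1175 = 3.50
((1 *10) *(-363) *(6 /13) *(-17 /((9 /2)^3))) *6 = 658240 /351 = 1875.33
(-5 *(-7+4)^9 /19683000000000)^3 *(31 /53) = 31 /424000000000000000000000000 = 0.00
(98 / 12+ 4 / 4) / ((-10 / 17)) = -187 / 12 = -15.58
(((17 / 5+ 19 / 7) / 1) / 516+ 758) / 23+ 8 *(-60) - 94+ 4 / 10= -112286137 / 207690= -540.64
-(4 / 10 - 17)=83 / 5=16.60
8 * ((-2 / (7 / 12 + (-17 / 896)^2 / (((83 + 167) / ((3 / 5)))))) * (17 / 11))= -818872320000 / 19317788611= -42.39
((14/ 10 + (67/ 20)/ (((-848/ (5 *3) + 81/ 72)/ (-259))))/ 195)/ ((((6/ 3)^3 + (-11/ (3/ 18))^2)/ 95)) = 10775527/ 5658166020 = 0.00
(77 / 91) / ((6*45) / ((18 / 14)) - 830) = -11 / 8060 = -0.00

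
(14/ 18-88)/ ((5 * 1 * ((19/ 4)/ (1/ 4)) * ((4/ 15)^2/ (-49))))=192325/ 304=632.65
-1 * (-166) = 166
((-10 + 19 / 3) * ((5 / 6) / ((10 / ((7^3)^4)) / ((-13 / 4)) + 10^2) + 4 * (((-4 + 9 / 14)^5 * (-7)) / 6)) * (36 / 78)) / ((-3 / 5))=5612.88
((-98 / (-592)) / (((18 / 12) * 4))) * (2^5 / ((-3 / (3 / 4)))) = -49 / 222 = -0.22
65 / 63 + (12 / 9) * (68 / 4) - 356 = -20935 / 63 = -332.30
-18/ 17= -1.06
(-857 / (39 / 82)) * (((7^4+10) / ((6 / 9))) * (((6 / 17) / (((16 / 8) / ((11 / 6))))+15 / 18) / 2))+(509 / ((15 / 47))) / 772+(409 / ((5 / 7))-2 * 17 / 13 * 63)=-741960231443 / 196860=-3768974.05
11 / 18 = 0.61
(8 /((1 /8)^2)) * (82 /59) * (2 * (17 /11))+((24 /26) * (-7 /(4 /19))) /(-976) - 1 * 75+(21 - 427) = 14151020407 /8234512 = 1718.50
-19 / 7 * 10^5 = -1900000 / 7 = -271428.57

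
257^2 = 66049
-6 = -6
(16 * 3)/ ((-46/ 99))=-103.30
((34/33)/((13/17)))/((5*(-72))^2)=289/27799200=0.00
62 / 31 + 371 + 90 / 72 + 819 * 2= 8049 / 4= 2012.25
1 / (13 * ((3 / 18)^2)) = 36 / 13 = 2.77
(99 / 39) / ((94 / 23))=759 / 1222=0.62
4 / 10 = 2 / 5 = 0.40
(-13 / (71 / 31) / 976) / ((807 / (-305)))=2015 / 916752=0.00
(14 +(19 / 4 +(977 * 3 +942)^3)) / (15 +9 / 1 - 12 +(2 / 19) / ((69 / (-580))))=304652800089873 / 58288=5226681308.16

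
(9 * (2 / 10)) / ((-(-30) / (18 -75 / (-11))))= 819 / 550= 1.49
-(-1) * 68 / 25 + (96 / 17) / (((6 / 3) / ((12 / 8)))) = 2956 / 425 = 6.96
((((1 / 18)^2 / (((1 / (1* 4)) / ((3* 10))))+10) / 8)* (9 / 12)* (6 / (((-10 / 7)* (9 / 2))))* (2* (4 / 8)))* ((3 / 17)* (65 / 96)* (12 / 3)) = -3185 / 7344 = -0.43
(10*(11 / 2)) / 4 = 55 / 4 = 13.75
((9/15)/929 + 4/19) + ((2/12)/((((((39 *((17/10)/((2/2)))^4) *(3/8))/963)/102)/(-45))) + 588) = -30680221619587/5636758595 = -5442.88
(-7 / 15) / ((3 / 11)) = -77 / 45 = -1.71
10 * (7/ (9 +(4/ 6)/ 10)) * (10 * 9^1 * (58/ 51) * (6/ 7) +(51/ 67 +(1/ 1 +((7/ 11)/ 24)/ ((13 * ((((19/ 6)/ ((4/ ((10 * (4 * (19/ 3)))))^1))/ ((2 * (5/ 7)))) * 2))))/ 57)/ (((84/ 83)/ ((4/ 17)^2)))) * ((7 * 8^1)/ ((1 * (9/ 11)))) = 36757202375209925/ 792482145039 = 46382.37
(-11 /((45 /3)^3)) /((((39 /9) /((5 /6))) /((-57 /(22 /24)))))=38 /975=0.04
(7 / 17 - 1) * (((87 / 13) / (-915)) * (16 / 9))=928 / 121329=0.01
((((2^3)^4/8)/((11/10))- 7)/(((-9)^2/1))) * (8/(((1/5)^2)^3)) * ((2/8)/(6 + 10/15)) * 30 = 26265625/33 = 795928.03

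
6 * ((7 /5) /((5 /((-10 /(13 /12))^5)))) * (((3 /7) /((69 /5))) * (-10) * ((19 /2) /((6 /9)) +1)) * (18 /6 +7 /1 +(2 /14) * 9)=359736422400000 /59778173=6017855.75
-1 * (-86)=86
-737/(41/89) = -65593/41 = -1599.83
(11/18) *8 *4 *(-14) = -2464/9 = -273.78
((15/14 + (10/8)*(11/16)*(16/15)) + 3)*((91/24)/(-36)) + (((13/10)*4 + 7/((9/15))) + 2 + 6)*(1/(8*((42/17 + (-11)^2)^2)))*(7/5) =-599633973047/1141983619200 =-0.53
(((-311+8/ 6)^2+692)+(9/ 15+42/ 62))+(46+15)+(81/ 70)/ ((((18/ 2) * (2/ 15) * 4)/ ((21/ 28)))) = 60401073251/ 624960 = 96647.90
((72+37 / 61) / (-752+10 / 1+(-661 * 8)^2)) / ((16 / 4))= 4429 / 6822777288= 0.00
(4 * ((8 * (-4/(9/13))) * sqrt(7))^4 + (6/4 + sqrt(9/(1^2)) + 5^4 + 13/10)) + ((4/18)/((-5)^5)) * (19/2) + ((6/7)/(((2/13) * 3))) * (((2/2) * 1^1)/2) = 256807532424744211/287043750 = 894663382.93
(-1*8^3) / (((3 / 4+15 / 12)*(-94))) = 128 / 47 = 2.72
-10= -10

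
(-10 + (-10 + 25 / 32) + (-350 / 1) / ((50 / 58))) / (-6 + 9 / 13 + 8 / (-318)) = 28125669 / 352736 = 79.74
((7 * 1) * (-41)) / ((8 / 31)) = -8897 / 8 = -1112.12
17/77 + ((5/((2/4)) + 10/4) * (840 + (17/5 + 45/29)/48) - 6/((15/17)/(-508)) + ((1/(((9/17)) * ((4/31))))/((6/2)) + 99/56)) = 9620760811/689040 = 13962.56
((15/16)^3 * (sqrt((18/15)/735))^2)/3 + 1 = 100397/100352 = 1.00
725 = 725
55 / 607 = 0.09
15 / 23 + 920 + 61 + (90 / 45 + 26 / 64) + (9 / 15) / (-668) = 984.06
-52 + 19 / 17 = -50.88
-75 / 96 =-25 / 32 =-0.78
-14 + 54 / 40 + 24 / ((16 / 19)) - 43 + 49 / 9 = -3907 / 180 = -21.71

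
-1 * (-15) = 15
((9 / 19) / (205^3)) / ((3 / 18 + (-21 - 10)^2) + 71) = 54 / 1013715913375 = 0.00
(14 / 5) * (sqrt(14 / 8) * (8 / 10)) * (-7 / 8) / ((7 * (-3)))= 7 * sqrt(7) / 150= 0.12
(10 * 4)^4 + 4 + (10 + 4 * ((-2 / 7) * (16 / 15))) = 268801342 / 105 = 2560012.78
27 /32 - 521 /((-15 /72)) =400263 /160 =2501.64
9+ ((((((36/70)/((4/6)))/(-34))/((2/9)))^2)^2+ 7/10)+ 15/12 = 351338916376401/32085427360000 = 10.95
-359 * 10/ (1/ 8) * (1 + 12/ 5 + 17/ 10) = -146472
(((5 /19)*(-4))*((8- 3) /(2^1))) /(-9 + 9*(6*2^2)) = -50 /3933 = -0.01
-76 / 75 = -1.01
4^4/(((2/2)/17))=4352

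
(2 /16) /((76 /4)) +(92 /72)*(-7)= -12227 /1368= -8.94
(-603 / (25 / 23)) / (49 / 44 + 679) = -67804 / 83125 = -0.82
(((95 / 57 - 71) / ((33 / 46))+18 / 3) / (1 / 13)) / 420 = -8333 / 2970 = -2.81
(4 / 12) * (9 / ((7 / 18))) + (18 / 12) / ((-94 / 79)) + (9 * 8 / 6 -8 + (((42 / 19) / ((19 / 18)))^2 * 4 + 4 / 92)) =110603506959 / 3944556028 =28.04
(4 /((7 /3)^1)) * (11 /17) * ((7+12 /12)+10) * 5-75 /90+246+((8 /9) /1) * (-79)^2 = 12621851 /2142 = 5892.55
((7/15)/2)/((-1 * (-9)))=7/270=0.03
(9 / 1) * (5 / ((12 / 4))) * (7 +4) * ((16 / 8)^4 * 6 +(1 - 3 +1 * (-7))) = 14355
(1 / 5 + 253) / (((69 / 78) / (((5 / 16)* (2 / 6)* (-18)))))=-24687 / 46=-536.67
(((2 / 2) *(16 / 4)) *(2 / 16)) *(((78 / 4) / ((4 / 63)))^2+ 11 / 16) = 6036893 / 128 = 47163.23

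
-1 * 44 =-44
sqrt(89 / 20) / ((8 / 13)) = 13 * sqrt(445) / 80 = 3.43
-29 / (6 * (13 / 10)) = -3.72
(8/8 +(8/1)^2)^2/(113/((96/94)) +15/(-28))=1419600/36997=38.37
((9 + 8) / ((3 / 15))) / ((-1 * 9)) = -85 / 9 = -9.44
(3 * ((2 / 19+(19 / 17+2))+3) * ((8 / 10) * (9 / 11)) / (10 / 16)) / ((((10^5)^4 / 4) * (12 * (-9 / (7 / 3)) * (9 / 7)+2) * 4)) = -265923 / 78221515625000000000000000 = -0.00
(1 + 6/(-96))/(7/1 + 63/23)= 345/3584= 0.10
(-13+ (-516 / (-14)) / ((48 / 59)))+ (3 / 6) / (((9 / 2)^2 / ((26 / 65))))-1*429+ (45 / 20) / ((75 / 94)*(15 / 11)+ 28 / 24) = -31382840417 / 79311960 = -395.69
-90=-90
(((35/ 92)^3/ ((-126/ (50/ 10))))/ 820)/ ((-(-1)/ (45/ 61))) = -30625/ 15579989504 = -0.00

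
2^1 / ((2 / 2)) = 2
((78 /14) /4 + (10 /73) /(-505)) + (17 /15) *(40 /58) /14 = 1.45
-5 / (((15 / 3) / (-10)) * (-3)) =-10 / 3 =-3.33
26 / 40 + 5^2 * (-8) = -3987 / 20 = -199.35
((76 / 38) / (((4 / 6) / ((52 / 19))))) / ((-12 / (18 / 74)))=-117 / 703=-0.17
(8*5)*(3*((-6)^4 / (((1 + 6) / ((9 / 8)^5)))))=71744535 / 1792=40036.01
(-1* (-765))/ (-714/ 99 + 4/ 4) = -5049/ 41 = -123.15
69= 69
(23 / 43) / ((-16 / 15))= -345 / 688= -0.50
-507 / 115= -4.41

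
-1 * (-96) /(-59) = -96 /59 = -1.63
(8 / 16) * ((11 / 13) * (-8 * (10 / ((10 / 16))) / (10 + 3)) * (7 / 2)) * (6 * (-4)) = 59136 / 169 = 349.92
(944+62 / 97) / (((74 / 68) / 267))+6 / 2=831827907 / 3589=231771.50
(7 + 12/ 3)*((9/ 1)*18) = 1782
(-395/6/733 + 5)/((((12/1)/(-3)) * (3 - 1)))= -0.61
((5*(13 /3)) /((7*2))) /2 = 65 /84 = 0.77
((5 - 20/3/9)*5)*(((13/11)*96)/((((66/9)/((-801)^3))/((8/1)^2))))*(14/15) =-1223838817044480/121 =-10114370388797.36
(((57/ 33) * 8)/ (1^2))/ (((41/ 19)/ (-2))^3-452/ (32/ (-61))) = 4170272/ 259655913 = 0.02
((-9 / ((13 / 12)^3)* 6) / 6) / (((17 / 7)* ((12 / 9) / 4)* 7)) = -46656 / 37349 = -1.25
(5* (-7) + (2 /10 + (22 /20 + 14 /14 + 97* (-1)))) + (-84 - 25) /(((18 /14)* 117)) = -1373371 /10530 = -130.42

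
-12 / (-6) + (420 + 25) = 447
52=52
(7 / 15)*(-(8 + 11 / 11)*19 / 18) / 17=-133 / 510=-0.26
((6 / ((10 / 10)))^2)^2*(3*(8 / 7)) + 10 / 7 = 31114 / 7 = 4444.86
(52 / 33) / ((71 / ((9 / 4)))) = 39 / 781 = 0.05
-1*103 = -103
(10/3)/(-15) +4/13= 10/117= 0.09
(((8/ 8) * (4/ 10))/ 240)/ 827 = 1/ 496200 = 0.00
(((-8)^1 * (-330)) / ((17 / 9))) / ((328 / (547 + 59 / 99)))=1626360 / 697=2333.37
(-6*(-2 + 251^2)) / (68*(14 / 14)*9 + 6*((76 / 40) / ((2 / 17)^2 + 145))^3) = -4637197043632374571000 / 7507962172107343771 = -617.64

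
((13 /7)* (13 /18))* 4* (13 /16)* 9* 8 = 2197 /7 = 313.86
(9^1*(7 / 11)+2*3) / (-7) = -129 / 77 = -1.68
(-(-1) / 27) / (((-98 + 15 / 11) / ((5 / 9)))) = -0.00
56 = 56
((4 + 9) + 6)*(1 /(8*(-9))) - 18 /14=-781 /504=-1.55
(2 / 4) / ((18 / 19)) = 19 / 36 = 0.53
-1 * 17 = -17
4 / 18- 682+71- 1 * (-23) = -5290 / 9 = -587.78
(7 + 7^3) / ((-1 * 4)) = -175 / 2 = -87.50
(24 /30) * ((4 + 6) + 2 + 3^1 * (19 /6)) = 86 /5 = 17.20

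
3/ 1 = 3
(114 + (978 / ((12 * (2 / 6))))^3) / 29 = 116931081 / 232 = 504013.28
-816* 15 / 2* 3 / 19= -18360 / 19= -966.32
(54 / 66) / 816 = 3 / 2992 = 0.00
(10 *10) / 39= 2.56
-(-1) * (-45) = -45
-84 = -84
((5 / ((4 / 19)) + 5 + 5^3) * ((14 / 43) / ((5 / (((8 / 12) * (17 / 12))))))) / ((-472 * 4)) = -4879 / 974208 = -0.01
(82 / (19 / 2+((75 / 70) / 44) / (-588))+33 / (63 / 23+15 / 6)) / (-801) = -4127111098 / 221415517467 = -0.02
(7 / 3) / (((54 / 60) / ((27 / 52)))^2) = 525 / 676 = 0.78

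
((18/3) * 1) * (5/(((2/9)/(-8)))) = -1080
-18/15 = -6/5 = -1.20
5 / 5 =1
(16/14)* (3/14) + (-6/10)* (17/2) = -2379/490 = -4.86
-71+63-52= -60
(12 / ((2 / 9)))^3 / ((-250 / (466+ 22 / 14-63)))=-222969024 / 875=-254821.74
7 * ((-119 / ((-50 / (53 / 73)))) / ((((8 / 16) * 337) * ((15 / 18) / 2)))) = 529788 / 3075125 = 0.17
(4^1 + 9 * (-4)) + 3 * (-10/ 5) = -38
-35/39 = -0.90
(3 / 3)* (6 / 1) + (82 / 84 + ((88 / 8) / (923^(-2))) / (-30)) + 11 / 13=-426379787 / 1365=-312366.14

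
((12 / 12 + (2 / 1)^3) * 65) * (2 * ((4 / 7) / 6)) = 780 / 7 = 111.43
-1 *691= -691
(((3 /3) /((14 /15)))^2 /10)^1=45 /392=0.11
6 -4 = 2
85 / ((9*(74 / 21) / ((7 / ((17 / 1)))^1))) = 245 / 222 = 1.10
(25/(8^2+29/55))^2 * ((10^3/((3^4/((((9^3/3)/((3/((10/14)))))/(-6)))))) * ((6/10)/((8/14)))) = -236328125/12595401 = -18.76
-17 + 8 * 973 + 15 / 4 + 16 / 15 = 466309 / 60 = 7771.82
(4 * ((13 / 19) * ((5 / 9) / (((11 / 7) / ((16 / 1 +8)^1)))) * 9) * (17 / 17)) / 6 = 7280 / 209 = 34.83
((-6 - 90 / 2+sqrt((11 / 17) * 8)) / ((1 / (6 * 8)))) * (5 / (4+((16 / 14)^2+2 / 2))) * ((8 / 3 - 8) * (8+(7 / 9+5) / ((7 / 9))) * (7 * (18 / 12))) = 172730880 / 103 - 6773760 * sqrt(374) / 1751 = 1602185.42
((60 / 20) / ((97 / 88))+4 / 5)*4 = 6832 / 485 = 14.09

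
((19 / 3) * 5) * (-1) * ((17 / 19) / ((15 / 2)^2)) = -68 / 135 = -0.50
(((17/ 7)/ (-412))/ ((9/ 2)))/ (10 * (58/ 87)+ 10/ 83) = -1411/ 7310940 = -0.00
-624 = -624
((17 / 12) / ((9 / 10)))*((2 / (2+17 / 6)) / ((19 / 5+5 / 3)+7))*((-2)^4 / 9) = 800 / 8613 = 0.09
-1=-1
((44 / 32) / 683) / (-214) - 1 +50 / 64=-511589 / 2338592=-0.22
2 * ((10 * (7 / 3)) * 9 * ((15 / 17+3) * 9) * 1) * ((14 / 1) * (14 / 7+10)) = 41912640 / 17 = 2465449.41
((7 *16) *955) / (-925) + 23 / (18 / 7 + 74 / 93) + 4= -42499179 / 405520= -104.80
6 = 6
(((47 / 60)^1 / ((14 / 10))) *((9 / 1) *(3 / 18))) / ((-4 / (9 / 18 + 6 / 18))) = -235 / 1344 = -0.17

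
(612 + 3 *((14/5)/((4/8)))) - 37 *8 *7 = -7216/5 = -1443.20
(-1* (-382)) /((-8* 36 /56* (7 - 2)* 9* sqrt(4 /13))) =-1337* sqrt(13) /1620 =-2.98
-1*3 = -3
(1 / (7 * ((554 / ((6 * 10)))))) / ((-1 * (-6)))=5 / 1939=0.00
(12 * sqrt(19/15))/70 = 0.19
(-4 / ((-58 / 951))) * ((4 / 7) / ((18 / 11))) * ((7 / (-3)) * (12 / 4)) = -13948 / 87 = -160.32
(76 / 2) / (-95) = -2 / 5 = -0.40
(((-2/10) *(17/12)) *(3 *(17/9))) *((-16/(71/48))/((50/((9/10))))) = 13872/44375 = 0.31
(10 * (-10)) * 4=-400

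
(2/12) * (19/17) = 19/102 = 0.19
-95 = -95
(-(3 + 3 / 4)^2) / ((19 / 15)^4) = -11390625 / 2085136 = -5.46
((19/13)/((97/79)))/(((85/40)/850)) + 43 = 654623/1261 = 519.13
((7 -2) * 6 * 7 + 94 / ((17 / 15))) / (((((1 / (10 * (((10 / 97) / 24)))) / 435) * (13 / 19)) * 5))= 34299750 / 21437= 1600.03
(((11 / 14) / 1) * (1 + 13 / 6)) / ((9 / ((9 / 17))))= 209 / 1428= 0.15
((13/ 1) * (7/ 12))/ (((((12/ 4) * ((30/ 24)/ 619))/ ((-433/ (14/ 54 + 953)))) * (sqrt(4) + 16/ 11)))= -804885081/ 4890220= -164.59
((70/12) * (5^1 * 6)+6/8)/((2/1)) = 703/8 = 87.88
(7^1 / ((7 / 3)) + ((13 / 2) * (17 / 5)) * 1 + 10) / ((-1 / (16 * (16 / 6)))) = -7488 / 5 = -1497.60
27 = 27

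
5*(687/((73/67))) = 230145/73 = 3152.67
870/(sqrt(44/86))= 435 * sqrt(946)/11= 1216.30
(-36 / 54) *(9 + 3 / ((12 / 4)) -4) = -4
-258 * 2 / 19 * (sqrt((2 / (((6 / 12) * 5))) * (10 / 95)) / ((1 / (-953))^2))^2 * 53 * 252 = -45476570030774375808 / 1805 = -25194775640318213.74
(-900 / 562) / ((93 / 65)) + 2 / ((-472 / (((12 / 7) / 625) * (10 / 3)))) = -503361172 / 449705375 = -1.12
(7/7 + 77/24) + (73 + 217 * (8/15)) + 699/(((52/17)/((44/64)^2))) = 60094237/199680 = 300.95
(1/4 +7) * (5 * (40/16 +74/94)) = 44805/376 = 119.16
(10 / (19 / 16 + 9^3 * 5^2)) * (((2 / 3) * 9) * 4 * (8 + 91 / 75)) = 176896 / 1458095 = 0.12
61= 61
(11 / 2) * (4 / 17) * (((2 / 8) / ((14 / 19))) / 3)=209 / 1428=0.15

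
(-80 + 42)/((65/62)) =-2356/65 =-36.25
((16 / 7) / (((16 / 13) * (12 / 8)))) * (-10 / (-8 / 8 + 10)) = -1.38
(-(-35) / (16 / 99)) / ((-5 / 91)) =-63063 / 16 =-3941.44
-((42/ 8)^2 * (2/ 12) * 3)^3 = -85766121/ 32768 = -2617.37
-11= -11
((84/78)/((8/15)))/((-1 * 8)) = -105/416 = -0.25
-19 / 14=-1.36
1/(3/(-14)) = -14/3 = -4.67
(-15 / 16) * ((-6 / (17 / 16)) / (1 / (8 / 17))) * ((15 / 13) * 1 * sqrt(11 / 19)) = 10800 * sqrt(209) / 71383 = 2.19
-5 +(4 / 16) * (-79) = -99 / 4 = -24.75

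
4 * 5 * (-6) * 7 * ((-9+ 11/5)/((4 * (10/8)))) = 5712/5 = 1142.40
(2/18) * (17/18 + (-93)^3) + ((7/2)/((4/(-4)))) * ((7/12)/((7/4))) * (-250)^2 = -26290909/162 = -162289.56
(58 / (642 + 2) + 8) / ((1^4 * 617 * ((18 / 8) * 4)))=2605 / 1788066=0.00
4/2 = 2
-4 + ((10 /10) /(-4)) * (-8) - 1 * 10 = -12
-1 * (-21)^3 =9261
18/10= 9/5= 1.80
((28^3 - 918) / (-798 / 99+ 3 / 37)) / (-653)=25682514 / 6362179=4.04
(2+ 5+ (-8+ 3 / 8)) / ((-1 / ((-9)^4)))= 32805 / 8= 4100.62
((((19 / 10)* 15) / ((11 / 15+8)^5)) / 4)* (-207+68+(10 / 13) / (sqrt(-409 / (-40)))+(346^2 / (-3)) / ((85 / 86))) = -29811452473125 / 5246810592536+216421875* sqrt(4090) / 410254292948734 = -5.68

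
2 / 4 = 1 / 2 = 0.50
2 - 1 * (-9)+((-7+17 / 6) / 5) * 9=7 / 2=3.50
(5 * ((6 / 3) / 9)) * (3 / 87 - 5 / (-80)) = 0.11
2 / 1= 2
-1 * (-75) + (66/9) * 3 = 97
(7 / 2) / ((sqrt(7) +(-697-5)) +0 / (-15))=-2457 / 492797-7 * sqrt(7) / 985594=-0.01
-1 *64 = -64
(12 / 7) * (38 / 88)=57 / 77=0.74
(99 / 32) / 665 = 99 / 21280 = 0.00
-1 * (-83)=83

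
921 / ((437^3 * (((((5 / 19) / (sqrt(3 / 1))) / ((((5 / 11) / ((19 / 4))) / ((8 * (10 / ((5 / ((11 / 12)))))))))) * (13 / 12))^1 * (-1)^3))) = -0.00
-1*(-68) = 68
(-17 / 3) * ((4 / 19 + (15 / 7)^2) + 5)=-51714 / 931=-55.55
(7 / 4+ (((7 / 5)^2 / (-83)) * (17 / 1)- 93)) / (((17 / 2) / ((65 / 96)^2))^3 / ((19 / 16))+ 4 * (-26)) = -0.02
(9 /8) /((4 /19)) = 171 /32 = 5.34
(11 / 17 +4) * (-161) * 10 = -127190 / 17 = -7481.76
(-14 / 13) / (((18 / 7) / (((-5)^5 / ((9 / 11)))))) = 1684375 / 1053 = 1599.60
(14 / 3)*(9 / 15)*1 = 14 / 5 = 2.80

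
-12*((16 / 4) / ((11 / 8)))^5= -2500.16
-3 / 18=-1 / 6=-0.17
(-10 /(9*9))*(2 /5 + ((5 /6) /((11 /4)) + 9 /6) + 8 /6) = -389 /891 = -0.44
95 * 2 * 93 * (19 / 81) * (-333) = -4140670 / 3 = -1380223.33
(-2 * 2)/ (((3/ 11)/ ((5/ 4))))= -55/ 3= -18.33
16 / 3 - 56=-152 / 3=-50.67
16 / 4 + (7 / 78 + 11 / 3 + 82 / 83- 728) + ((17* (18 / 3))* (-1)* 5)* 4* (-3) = 34964419 / 6474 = 5400.74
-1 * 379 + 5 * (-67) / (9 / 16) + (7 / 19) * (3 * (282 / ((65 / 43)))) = -768.36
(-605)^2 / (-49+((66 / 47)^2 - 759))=-808549225 / 1780516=-454.11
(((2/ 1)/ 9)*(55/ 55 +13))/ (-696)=-7/ 1566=-0.00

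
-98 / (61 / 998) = -1603.34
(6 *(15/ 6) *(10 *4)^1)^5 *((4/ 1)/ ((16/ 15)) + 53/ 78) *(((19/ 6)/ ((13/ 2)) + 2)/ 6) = 24129720000000000/ 169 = 142779408284023.67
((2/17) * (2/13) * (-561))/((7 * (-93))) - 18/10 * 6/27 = -5422/14105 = -0.38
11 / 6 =1.83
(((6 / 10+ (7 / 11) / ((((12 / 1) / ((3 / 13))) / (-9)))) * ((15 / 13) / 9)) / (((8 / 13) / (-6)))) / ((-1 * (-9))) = -467 / 6864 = -0.07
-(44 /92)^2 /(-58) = 121 /30682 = 0.00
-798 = -798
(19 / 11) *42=798 / 11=72.55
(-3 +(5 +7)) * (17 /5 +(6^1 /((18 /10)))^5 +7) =512636 /135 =3797.30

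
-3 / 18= -1 / 6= -0.17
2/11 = 0.18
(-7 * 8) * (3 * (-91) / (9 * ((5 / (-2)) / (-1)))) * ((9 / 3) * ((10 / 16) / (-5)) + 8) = 77714 / 15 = 5180.93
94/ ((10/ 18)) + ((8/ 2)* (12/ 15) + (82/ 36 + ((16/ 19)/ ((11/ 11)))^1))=300139/ 1710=175.52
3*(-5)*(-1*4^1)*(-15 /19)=-900 /19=-47.37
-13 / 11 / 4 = -13 / 44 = -0.30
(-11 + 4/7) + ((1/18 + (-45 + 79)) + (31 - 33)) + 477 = 498.63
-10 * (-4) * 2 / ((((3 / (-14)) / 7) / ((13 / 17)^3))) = -17224480 / 14739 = -1168.63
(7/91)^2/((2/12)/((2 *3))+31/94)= 1692/102245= 0.02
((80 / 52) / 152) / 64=5 / 31616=0.00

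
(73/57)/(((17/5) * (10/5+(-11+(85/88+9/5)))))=-160600/2657967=-0.06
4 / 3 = 1.33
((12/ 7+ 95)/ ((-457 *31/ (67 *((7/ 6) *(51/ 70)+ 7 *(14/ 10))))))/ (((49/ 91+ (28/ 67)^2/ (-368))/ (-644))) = 5831.11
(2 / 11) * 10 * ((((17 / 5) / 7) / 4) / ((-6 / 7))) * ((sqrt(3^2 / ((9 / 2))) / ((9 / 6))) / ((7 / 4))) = -68 * sqrt(2) / 693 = -0.14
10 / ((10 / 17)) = 17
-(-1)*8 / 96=1 / 12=0.08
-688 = -688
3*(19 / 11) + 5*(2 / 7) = 509 / 77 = 6.61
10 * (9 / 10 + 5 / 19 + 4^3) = 12381 / 19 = 651.63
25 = 25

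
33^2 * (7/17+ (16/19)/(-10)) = 576081/1615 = 356.71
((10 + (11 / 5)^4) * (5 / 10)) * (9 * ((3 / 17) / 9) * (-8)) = -250692 / 10625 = -23.59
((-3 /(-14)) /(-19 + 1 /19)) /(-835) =19 /1402800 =0.00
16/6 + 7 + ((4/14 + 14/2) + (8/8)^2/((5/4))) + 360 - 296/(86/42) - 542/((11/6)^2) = 39300832/546315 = 71.94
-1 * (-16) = 16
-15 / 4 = -3.75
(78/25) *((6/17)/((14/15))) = 702/595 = 1.18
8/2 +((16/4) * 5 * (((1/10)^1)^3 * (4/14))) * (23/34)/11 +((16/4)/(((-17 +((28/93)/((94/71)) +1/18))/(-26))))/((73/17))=11414332533859/2094709774850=5.45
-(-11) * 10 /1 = 110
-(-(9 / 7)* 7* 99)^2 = -793881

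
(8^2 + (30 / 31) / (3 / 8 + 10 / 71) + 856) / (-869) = -8373400 / 7893127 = -1.06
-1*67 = -67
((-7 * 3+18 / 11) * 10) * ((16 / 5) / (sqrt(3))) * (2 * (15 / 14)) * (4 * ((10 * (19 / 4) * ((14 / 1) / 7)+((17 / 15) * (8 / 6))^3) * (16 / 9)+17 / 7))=-9258204689792 * sqrt(3) / 29469825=-544138.99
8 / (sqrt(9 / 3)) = 8 * sqrt(3) / 3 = 4.62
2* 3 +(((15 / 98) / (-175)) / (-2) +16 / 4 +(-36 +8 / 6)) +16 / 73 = -36727783 / 1502340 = -24.45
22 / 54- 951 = -25666 / 27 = -950.59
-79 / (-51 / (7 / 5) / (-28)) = -15484 / 255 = -60.72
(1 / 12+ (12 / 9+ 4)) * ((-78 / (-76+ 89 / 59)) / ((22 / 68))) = 169507 / 9669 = 17.53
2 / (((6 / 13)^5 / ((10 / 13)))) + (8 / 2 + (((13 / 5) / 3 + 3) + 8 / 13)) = 81.94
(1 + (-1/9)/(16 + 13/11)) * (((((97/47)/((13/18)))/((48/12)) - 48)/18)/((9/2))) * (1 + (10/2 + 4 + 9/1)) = -23787335/2158569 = -11.02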